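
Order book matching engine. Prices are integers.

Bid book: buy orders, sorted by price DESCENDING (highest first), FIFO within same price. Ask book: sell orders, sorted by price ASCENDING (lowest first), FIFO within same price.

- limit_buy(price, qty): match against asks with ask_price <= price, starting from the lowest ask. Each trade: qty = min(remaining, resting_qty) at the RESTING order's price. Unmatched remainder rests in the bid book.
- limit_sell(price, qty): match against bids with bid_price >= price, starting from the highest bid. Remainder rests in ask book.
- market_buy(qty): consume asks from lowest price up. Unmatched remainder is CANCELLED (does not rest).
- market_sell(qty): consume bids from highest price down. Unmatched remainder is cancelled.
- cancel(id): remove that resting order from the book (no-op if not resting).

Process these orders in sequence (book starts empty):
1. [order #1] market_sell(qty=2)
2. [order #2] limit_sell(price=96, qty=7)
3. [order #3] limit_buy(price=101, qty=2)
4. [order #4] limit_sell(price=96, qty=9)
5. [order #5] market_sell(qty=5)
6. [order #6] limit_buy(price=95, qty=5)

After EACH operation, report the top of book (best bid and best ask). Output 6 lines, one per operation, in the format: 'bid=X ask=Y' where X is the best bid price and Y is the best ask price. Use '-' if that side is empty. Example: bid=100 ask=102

Answer: bid=- ask=-
bid=- ask=96
bid=- ask=96
bid=- ask=96
bid=- ask=96
bid=95 ask=96

Derivation:
After op 1 [order #1] market_sell(qty=2): fills=none; bids=[-] asks=[-]
After op 2 [order #2] limit_sell(price=96, qty=7): fills=none; bids=[-] asks=[#2:7@96]
After op 3 [order #3] limit_buy(price=101, qty=2): fills=#3x#2:2@96; bids=[-] asks=[#2:5@96]
After op 4 [order #4] limit_sell(price=96, qty=9): fills=none; bids=[-] asks=[#2:5@96 #4:9@96]
After op 5 [order #5] market_sell(qty=5): fills=none; bids=[-] asks=[#2:5@96 #4:9@96]
After op 6 [order #6] limit_buy(price=95, qty=5): fills=none; bids=[#6:5@95] asks=[#2:5@96 #4:9@96]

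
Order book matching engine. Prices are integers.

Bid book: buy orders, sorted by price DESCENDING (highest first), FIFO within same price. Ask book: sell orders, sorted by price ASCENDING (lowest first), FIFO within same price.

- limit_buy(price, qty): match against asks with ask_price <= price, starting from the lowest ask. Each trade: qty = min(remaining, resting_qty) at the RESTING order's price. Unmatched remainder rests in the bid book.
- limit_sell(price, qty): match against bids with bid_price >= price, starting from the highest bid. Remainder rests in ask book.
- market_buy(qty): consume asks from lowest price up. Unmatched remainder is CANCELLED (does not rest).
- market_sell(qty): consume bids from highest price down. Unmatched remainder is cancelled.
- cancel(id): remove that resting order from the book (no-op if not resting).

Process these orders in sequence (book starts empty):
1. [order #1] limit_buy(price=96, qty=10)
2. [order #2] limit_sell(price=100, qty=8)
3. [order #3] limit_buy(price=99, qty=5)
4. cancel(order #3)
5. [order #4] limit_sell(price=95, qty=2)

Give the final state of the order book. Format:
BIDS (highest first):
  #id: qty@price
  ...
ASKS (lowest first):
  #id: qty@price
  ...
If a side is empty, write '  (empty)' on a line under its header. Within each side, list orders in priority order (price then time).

Answer: BIDS (highest first):
  #1: 8@96
ASKS (lowest first):
  #2: 8@100

Derivation:
After op 1 [order #1] limit_buy(price=96, qty=10): fills=none; bids=[#1:10@96] asks=[-]
After op 2 [order #2] limit_sell(price=100, qty=8): fills=none; bids=[#1:10@96] asks=[#2:8@100]
After op 3 [order #3] limit_buy(price=99, qty=5): fills=none; bids=[#3:5@99 #1:10@96] asks=[#2:8@100]
After op 4 cancel(order #3): fills=none; bids=[#1:10@96] asks=[#2:8@100]
After op 5 [order #4] limit_sell(price=95, qty=2): fills=#1x#4:2@96; bids=[#1:8@96] asks=[#2:8@100]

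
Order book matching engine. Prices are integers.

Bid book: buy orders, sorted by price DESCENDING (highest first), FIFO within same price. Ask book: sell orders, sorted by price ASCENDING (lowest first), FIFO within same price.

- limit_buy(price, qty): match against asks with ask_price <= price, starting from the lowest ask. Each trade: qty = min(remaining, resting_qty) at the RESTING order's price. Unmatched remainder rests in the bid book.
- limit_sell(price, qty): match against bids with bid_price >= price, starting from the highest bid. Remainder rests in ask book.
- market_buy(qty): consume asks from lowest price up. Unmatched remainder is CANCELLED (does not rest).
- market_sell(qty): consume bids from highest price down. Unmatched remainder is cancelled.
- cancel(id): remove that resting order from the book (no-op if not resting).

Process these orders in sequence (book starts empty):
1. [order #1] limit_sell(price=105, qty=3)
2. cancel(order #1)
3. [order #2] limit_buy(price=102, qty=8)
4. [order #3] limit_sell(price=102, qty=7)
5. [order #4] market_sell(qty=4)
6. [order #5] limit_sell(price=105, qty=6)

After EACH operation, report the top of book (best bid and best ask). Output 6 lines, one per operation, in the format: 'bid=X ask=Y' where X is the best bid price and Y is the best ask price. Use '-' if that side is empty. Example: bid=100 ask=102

After op 1 [order #1] limit_sell(price=105, qty=3): fills=none; bids=[-] asks=[#1:3@105]
After op 2 cancel(order #1): fills=none; bids=[-] asks=[-]
After op 3 [order #2] limit_buy(price=102, qty=8): fills=none; bids=[#2:8@102] asks=[-]
After op 4 [order #3] limit_sell(price=102, qty=7): fills=#2x#3:7@102; bids=[#2:1@102] asks=[-]
After op 5 [order #4] market_sell(qty=4): fills=#2x#4:1@102; bids=[-] asks=[-]
After op 6 [order #5] limit_sell(price=105, qty=6): fills=none; bids=[-] asks=[#5:6@105]

Answer: bid=- ask=105
bid=- ask=-
bid=102 ask=-
bid=102 ask=-
bid=- ask=-
bid=- ask=105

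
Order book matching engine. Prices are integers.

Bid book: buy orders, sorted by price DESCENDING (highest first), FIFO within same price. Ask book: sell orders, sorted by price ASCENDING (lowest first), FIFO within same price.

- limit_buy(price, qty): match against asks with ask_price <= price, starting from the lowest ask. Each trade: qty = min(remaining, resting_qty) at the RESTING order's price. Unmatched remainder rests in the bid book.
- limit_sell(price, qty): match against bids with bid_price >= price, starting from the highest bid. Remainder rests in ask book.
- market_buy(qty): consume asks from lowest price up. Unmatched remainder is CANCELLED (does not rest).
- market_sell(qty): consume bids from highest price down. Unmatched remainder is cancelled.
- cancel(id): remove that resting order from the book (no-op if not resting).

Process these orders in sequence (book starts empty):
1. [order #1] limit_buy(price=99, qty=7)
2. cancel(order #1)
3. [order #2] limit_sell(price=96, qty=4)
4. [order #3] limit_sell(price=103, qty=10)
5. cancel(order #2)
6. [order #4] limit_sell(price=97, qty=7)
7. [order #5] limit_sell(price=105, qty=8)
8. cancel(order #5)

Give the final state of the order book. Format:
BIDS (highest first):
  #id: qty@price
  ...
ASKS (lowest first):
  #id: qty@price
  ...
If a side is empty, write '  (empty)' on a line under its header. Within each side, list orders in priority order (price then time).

After op 1 [order #1] limit_buy(price=99, qty=7): fills=none; bids=[#1:7@99] asks=[-]
After op 2 cancel(order #1): fills=none; bids=[-] asks=[-]
After op 3 [order #2] limit_sell(price=96, qty=4): fills=none; bids=[-] asks=[#2:4@96]
After op 4 [order #3] limit_sell(price=103, qty=10): fills=none; bids=[-] asks=[#2:4@96 #3:10@103]
After op 5 cancel(order #2): fills=none; bids=[-] asks=[#3:10@103]
After op 6 [order #4] limit_sell(price=97, qty=7): fills=none; bids=[-] asks=[#4:7@97 #3:10@103]
After op 7 [order #5] limit_sell(price=105, qty=8): fills=none; bids=[-] asks=[#4:7@97 #3:10@103 #5:8@105]
After op 8 cancel(order #5): fills=none; bids=[-] asks=[#4:7@97 #3:10@103]

Answer: BIDS (highest first):
  (empty)
ASKS (lowest first):
  #4: 7@97
  #3: 10@103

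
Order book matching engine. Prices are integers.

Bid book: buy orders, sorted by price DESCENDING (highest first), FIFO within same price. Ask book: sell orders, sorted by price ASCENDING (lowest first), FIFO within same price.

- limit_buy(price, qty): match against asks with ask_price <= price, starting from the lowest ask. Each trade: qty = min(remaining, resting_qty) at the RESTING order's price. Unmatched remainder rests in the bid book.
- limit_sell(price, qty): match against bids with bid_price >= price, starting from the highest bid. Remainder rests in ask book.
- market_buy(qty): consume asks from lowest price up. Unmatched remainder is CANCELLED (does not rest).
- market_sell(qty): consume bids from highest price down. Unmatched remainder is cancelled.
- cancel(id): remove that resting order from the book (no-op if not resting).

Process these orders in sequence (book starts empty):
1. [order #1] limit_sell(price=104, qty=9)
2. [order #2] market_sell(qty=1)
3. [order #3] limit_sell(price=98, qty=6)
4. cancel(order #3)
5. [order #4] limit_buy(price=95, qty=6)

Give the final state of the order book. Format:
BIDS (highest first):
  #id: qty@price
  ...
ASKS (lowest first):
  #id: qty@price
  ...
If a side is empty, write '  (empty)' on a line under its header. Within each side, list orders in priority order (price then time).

Answer: BIDS (highest first):
  #4: 6@95
ASKS (lowest first):
  #1: 9@104

Derivation:
After op 1 [order #1] limit_sell(price=104, qty=9): fills=none; bids=[-] asks=[#1:9@104]
After op 2 [order #2] market_sell(qty=1): fills=none; bids=[-] asks=[#1:9@104]
After op 3 [order #3] limit_sell(price=98, qty=6): fills=none; bids=[-] asks=[#3:6@98 #1:9@104]
After op 4 cancel(order #3): fills=none; bids=[-] asks=[#1:9@104]
After op 5 [order #4] limit_buy(price=95, qty=6): fills=none; bids=[#4:6@95] asks=[#1:9@104]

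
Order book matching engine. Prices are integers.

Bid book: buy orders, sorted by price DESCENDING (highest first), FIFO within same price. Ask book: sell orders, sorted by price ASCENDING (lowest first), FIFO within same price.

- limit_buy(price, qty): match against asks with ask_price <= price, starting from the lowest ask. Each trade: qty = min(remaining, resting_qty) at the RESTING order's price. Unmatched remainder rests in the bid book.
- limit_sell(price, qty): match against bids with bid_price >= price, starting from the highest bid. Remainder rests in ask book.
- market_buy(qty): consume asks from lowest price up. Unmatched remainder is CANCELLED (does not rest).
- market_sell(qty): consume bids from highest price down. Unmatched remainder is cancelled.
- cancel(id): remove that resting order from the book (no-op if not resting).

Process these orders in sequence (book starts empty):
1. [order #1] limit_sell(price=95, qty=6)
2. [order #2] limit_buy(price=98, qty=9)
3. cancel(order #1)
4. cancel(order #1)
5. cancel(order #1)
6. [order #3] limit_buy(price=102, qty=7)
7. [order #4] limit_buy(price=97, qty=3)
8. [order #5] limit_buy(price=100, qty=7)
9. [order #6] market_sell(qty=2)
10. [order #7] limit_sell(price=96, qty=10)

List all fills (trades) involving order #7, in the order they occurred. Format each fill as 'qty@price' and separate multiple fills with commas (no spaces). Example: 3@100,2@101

After op 1 [order #1] limit_sell(price=95, qty=6): fills=none; bids=[-] asks=[#1:6@95]
After op 2 [order #2] limit_buy(price=98, qty=9): fills=#2x#1:6@95; bids=[#2:3@98] asks=[-]
After op 3 cancel(order #1): fills=none; bids=[#2:3@98] asks=[-]
After op 4 cancel(order #1): fills=none; bids=[#2:3@98] asks=[-]
After op 5 cancel(order #1): fills=none; bids=[#2:3@98] asks=[-]
After op 6 [order #3] limit_buy(price=102, qty=7): fills=none; bids=[#3:7@102 #2:3@98] asks=[-]
After op 7 [order #4] limit_buy(price=97, qty=3): fills=none; bids=[#3:7@102 #2:3@98 #4:3@97] asks=[-]
After op 8 [order #5] limit_buy(price=100, qty=7): fills=none; bids=[#3:7@102 #5:7@100 #2:3@98 #4:3@97] asks=[-]
After op 9 [order #6] market_sell(qty=2): fills=#3x#6:2@102; bids=[#3:5@102 #5:7@100 #2:3@98 #4:3@97] asks=[-]
After op 10 [order #7] limit_sell(price=96, qty=10): fills=#3x#7:5@102 #5x#7:5@100; bids=[#5:2@100 #2:3@98 #4:3@97] asks=[-]

Answer: 5@102,5@100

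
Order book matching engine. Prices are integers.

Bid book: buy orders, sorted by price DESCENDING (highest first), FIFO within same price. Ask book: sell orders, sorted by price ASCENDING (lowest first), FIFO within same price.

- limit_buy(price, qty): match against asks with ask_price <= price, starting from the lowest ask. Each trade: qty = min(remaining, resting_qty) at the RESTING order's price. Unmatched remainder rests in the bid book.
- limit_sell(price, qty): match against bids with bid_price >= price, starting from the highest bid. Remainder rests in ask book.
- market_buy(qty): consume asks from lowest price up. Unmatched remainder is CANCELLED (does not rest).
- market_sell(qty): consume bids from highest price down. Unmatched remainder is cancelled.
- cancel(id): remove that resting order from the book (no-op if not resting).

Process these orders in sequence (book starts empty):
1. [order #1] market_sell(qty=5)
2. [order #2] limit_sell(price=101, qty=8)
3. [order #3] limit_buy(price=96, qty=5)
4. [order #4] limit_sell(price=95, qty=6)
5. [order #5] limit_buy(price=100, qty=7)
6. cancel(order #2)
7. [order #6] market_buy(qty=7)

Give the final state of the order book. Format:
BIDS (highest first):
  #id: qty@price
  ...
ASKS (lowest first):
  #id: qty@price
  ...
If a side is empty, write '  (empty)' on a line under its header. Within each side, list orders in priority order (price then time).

After op 1 [order #1] market_sell(qty=5): fills=none; bids=[-] asks=[-]
After op 2 [order #2] limit_sell(price=101, qty=8): fills=none; bids=[-] asks=[#2:8@101]
After op 3 [order #3] limit_buy(price=96, qty=5): fills=none; bids=[#3:5@96] asks=[#2:8@101]
After op 4 [order #4] limit_sell(price=95, qty=6): fills=#3x#4:5@96; bids=[-] asks=[#4:1@95 #2:8@101]
After op 5 [order #5] limit_buy(price=100, qty=7): fills=#5x#4:1@95; bids=[#5:6@100] asks=[#2:8@101]
After op 6 cancel(order #2): fills=none; bids=[#5:6@100] asks=[-]
After op 7 [order #6] market_buy(qty=7): fills=none; bids=[#5:6@100] asks=[-]

Answer: BIDS (highest first):
  #5: 6@100
ASKS (lowest first):
  (empty)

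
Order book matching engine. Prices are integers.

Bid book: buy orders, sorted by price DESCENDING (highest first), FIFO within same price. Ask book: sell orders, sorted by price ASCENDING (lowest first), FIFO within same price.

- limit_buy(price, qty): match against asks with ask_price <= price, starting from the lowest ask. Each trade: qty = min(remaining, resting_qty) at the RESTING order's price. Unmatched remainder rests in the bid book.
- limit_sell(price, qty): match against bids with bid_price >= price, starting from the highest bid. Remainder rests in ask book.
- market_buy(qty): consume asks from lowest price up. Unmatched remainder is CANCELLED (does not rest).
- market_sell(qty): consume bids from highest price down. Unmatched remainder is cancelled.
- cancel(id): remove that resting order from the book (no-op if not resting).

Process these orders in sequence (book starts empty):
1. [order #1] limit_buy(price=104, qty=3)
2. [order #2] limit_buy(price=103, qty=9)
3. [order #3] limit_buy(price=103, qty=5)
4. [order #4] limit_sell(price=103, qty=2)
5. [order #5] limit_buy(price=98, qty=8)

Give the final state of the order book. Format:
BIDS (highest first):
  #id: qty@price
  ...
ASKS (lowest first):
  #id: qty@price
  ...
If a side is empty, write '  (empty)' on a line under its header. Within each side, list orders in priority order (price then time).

After op 1 [order #1] limit_buy(price=104, qty=3): fills=none; bids=[#1:3@104] asks=[-]
After op 2 [order #2] limit_buy(price=103, qty=9): fills=none; bids=[#1:3@104 #2:9@103] asks=[-]
After op 3 [order #3] limit_buy(price=103, qty=5): fills=none; bids=[#1:3@104 #2:9@103 #3:5@103] asks=[-]
After op 4 [order #4] limit_sell(price=103, qty=2): fills=#1x#4:2@104; bids=[#1:1@104 #2:9@103 #3:5@103] asks=[-]
After op 5 [order #5] limit_buy(price=98, qty=8): fills=none; bids=[#1:1@104 #2:9@103 #3:5@103 #5:8@98] asks=[-]

Answer: BIDS (highest first):
  #1: 1@104
  #2: 9@103
  #3: 5@103
  #5: 8@98
ASKS (lowest first):
  (empty)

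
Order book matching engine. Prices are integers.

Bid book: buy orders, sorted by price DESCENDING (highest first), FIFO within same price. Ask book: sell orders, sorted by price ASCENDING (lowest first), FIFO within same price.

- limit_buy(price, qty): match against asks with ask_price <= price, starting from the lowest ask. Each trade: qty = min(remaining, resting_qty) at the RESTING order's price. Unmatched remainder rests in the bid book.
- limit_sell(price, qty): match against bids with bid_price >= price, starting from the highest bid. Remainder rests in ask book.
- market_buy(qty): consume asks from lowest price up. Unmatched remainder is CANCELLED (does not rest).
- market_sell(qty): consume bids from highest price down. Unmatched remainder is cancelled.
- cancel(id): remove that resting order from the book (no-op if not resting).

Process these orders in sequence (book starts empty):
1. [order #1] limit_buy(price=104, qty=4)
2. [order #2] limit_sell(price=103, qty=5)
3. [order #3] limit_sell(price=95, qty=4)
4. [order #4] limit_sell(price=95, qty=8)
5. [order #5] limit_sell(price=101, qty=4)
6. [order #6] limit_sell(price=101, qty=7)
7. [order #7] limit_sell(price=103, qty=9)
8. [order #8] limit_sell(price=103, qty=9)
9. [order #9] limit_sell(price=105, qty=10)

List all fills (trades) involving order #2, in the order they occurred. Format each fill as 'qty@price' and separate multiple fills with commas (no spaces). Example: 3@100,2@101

After op 1 [order #1] limit_buy(price=104, qty=4): fills=none; bids=[#1:4@104] asks=[-]
After op 2 [order #2] limit_sell(price=103, qty=5): fills=#1x#2:4@104; bids=[-] asks=[#2:1@103]
After op 3 [order #3] limit_sell(price=95, qty=4): fills=none; bids=[-] asks=[#3:4@95 #2:1@103]
After op 4 [order #4] limit_sell(price=95, qty=8): fills=none; bids=[-] asks=[#3:4@95 #4:8@95 #2:1@103]
After op 5 [order #5] limit_sell(price=101, qty=4): fills=none; bids=[-] asks=[#3:4@95 #4:8@95 #5:4@101 #2:1@103]
After op 6 [order #6] limit_sell(price=101, qty=7): fills=none; bids=[-] asks=[#3:4@95 #4:8@95 #5:4@101 #6:7@101 #2:1@103]
After op 7 [order #7] limit_sell(price=103, qty=9): fills=none; bids=[-] asks=[#3:4@95 #4:8@95 #5:4@101 #6:7@101 #2:1@103 #7:9@103]
After op 8 [order #8] limit_sell(price=103, qty=9): fills=none; bids=[-] asks=[#3:4@95 #4:8@95 #5:4@101 #6:7@101 #2:1@103 #7:9@103 #8:9@103]
After op 9 [order #9] limit_sell(price=105, qty=10): fills=none; bids=[-] asks=[#3:4@95 #4:8@95 #5:4@101 #6:7@101 #2:1@103 #7:9@103 #8:9@103 #9:10@105]

Answer: 4@104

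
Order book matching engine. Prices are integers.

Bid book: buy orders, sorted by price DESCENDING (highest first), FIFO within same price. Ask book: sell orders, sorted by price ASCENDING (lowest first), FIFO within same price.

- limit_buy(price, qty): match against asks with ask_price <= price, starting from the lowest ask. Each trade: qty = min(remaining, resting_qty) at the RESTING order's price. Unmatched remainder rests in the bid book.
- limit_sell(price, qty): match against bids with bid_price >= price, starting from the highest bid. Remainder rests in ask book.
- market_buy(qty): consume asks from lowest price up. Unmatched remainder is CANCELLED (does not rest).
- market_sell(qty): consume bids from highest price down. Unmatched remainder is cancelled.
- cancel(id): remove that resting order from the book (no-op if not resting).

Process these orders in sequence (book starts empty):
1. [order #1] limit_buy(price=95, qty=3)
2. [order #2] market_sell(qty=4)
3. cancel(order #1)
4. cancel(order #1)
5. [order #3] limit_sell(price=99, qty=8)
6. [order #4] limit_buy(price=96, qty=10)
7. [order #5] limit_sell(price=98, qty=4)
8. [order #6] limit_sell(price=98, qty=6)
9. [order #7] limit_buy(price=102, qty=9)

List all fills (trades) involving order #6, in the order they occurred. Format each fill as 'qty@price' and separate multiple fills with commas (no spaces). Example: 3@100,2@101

Answer: 5@98

Derivation:
After op 1 [order #1] limit_buy(price=95, qty=3): fills=none; bids=[#1:3@95] asks=[-]
After op 2 [order #2] market_sell(qty=4): fills=#1x#2:3@95; bids=[-] asks=[-]
After op 3 cancel(order #1): fills=none; bids=[-] asks=[-]
After op 4 cancel(order #1): fills=none; bids=[-] asks=[-]
After op 5 [order #3] limit_sell(price=99, qty=8): fills=none; bids=[-] asks=[#3:8@99]
After op 6 [order #4] limit_buy(price=96, qty=10): fills=none; bids=[#4:10@96] asks=[#3:8@99]
After op 7 [order #5] limit_sell(price=98, qty=4): fills=none; bids=[#4:10@96] asks=[#5:4@98 #3:8@99]
After op 8 [order #6] limit_sell(price=98, qty=6): fills=none; bids=[#4:10@96] asks=[#5:4@98 #6:6@98 #3:8@99]
After op 9 [order #7] limit_buy(price=102, qty=9): fills=#7x#5:4@98 #7x#6:5@98; bids=[#4:10@96] asks=[#6:1@98 #3:8@99]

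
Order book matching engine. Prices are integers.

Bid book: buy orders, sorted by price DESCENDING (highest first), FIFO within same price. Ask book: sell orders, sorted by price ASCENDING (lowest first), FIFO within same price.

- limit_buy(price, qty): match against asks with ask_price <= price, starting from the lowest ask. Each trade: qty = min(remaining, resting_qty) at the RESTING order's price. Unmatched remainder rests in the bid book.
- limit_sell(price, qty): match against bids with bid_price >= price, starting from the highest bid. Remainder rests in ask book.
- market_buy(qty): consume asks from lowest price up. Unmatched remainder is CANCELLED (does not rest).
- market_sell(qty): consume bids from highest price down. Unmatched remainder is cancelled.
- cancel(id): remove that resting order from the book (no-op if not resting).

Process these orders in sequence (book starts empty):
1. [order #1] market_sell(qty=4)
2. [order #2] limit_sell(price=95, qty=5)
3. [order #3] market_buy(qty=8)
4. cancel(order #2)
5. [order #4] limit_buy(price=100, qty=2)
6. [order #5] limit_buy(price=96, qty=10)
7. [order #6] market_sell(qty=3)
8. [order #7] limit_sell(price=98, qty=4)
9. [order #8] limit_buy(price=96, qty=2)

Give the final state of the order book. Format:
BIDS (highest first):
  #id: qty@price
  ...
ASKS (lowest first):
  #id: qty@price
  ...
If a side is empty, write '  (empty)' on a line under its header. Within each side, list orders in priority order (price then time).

Answer: BIDS (highest first):
  #5: 9@96
  #8: 2@96
ASKS (lowest first):
  #7: 4@98

Derivation:
After op 1 [order #1] market_sell(qty=4): fills=none; bids=[-] asks=[-]
After op 2 [order #2] limit_sell(price=95, qty=5): fills=none; bids=[-] asks=[#2:5@95]
After op 3 [order #3] market_buy(qty=8): fills=#3x#2:5@95; bids=[-] asks=[-]
After op 4 cancel(order #2): fills=none; bids=[-] asks=[-]
After op 5 [order #4] limit_buy(price=100, qty=2): fills=none; bids=[#4:2@100] asks=[-]
After op 6 [order #5] limit_buy(price=96, qty=10): fills=none; bids=[#4:2@100 #5:10@96] asks=[-]
After op 7 [order #6] market_sell(qty=3): fills=#4x#6:2@100 #5x#6:1@96; bids=[#5:9@96] asks=[-]
After op 8 [order #7] limit_sell(price=98, qty=4): fills=none; bids=[#5:9@96] asks=[#7:4@98]
After op 9 [order #8] limit_buy(price=96, qty=2): fills=none; bids=[#5:9@96 #8:2@96] asks=[#7:4@98]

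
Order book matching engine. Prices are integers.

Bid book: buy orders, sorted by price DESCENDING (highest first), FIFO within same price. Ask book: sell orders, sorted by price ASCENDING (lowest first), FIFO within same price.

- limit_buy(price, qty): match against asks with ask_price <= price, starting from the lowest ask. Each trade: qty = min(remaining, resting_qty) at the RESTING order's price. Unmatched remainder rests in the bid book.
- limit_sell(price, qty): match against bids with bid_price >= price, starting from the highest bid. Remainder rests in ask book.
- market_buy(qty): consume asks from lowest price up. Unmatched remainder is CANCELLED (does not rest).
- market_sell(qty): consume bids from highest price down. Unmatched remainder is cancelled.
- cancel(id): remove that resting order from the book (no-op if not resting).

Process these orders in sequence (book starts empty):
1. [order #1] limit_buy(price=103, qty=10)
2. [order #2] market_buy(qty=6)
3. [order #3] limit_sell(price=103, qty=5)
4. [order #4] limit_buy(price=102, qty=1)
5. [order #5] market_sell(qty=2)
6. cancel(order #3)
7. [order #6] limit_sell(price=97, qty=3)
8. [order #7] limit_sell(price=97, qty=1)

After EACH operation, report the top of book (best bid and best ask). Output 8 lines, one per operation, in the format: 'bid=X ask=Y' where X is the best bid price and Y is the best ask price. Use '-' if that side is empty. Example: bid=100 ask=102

Answer: bid=103 ask=-
bid=103 ask=-
bid=103 ask=-
bid=103 ask=-
bid=103 ask=-
bid=103 ask=-
bid=102 ask=-
bid=- ask=-

Derivation:
After op 1 [order #1] limit_buy(price=103, qty=10): fills=none; bids=[#1:10@103] asks=[-]
After op 2 [order #2] market_buy(qty=6): fills=none; bids=[#1:10@103] asks=[-]
After op 3 [order #3] limit_sell(price=103, qty=5): fills=#1x#3:5@103; bids=[#1:5@103] asks=[-]
After op 4 [order #4] limit_buy(price=102, qty=1): fills=none; bids=[#1:5@103 #4:1@102] asks=[-]
After op 5 [order #5] market_sell(qty=2): fills=#1x#5:2@103; bids=[#1:3@103 #4:1@102] asks=[-]
After op 6 cancel(order #3): fills=none; bids=[#1:3@103 #4:1@102] asks=[-]
After op 7 [order #6] limit_sell(price=97, qty=3): fills=#1x#6:3@103; bids=[#4:1@102] asks=[-]
After op 8 [order #7] limit_sell(price=97, qty=1): fills=#4x#7:1@102; bids=[-] asks=[-]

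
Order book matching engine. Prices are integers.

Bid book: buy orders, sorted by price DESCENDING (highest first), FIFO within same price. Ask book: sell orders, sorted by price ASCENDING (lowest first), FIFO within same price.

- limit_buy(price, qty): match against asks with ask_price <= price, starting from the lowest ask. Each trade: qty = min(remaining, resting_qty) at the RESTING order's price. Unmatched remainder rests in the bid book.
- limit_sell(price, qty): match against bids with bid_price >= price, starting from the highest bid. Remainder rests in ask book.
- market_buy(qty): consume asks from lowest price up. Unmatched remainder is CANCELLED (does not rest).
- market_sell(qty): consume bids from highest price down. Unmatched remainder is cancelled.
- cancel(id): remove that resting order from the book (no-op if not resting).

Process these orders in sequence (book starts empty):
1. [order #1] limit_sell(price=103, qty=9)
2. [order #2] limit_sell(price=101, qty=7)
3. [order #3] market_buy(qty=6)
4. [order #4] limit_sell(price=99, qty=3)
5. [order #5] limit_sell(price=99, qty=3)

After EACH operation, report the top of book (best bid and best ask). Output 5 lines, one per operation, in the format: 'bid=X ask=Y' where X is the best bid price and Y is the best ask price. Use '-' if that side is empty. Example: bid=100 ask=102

After op 1 [order #1] limit_sell(price=103, qty=9): fills=none; bids=[-] asks=[#1:9@103]
After op 2 [order #2] limit_sell(price=101, qty=7): fills=none; bids=[-] asks=[#2:7@101 #1:9@103]
After op 3 [order #3] market_buy(qty=6): fills=#3x#2:6@101; bids=[-] asks=[#2:1@101 #1:9@103]
After op 4 [order #4] limit_sell(price=99, qty=3): fills=none; bids=[-] asks=[#4:3@99 #2:1@101 #1:9@103]
After op 5 [order #5] limit_sell(price=99, qty=3): fills=none; bids=[-] asks=[#4:3@99 #5:3@99 #2:1@101 #1:9@103]

Answer: bid=- ask=103
bid=- ask=101
bid=- ask=101
bid=- ask=99
bid=- ask=99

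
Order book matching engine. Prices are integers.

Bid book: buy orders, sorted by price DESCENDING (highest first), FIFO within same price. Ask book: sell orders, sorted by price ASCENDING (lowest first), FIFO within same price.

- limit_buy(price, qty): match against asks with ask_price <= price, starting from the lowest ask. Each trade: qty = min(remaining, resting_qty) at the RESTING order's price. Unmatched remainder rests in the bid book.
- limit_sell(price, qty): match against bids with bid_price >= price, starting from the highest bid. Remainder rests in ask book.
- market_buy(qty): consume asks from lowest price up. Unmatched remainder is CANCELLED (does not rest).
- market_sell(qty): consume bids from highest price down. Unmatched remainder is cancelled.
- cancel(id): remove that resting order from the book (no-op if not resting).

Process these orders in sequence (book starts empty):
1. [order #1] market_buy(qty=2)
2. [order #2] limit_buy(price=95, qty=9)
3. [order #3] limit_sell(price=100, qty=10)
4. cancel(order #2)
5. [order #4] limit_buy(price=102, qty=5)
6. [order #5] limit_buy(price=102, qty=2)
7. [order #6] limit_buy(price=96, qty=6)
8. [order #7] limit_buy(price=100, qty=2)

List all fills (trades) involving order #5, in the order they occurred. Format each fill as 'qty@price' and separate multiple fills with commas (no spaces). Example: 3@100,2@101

Answer: 2@100

Derivation:
After op 1 [order #1] market_buy(qty=2): fills=none; bids=[-] asks=[-]
After op 2 [order #2] limit_buy(price=95, qty=9): fills=none; bids=[#2:9@95] asks=[-]
After op 3 [order #3] limit_sell(price=100, qty=10): fills=none; bids=[#2:9@95] asks=[#3:10@100]
After op 4 cancel(order #2): fills=none; bids=[-] asks=[#3:10@100]
After op 5 [order #4] limit_buy(price=102, qty=5): fills=#4x#3:5@100; bids=[-] asks=[#3:5@100]
After op 6 [order #5] limit_buy(price=102, qty=2): fills=#5x#3:2@100; bids=[-] asks=[#3:3@100]
After op 7 [order #6] limit_buy(price=96, qty=6): fills=none; bids=[#6:6@96] asks=[#3:3@100]
After op 8 [order #7] limit_buy(price=100, qty=2): fills=#7x#3:2@100; bids=[#6:6@96] asks=[#3:1@100]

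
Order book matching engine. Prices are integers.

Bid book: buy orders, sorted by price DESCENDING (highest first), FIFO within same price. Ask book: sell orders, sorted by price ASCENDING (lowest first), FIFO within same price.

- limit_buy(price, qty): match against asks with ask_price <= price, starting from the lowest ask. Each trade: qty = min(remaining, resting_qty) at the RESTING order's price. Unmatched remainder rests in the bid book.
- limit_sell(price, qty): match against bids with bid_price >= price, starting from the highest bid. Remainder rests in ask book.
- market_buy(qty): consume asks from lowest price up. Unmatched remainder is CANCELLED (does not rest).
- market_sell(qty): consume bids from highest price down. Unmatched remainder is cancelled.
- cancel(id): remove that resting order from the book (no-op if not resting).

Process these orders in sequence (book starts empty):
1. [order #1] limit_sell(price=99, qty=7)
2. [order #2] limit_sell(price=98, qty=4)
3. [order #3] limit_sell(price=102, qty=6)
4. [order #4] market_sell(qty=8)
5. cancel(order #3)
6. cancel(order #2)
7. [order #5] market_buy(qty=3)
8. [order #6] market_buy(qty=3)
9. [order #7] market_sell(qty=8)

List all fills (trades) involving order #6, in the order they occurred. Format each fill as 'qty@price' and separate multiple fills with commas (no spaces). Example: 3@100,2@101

Answer: 3@99

Derivation:
After op 1 [order #1] limit_sell(price=99, qty=7): fills=none; bids=[-] asks=[#1:7@99]
After op 2 [order #2] limit_sell(price=98, qty=4): fills=none; bids=[-] asks=[#2:4@98 #1:7@99]
After op 3 [order #3] limit_sell(price=102, qty=6): fills=none; bids=[-] asks=[#2:4@98 #1:7@99 #3:6@102]
After op 4 [order #4] market_sell(qty=8): fills=none; bids=[-] asks=[#2:4@98 #1:7@99 #3:6@102]
After op 5 cancel(order #3): fills=none; bids=[-] asks=[#2:4@98 #1:7@99]
After op 6 cancel(order #2): fills=none; bids=[-] asks=[#1:7@99]
After op 7 [order #5] market_buy(qty=3): fills=#5x#1:3@99; bids=[-] asks=[#1:4@99]
After op 8 [order #6] market_buy(qty=3): fills=#6x#1:3@99; bids=[-] asks=[#1:1@99]
After op 9 [order #7] market_sell(qty=8): fills=none; bids=[-] asks=[#1:1@99]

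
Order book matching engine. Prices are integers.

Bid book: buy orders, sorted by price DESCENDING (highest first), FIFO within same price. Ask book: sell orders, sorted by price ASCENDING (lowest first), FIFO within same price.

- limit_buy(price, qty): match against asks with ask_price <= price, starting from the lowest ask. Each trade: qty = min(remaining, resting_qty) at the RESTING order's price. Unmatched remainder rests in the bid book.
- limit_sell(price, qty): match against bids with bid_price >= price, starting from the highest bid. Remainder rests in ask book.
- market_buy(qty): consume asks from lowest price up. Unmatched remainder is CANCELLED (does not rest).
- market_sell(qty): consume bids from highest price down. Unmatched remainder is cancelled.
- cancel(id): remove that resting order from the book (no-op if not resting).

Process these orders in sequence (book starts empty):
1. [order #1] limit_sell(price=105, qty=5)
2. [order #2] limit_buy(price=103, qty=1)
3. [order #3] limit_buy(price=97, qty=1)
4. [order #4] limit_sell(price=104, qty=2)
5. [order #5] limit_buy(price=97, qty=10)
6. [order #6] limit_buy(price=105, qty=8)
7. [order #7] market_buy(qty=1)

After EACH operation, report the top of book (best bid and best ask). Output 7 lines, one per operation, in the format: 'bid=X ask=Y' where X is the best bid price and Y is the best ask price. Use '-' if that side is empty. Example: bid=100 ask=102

After op 1 [order #1] limit_sell(price=105, qty=5): fills=none; bids=[-] asks=[#1:5@105]
After op 2 [order #2] limit_buy(price=103, qty=1): fills=none; bids=[#2:1@103] asks=[#1:5@105]
After op 3 [order #3] limit_buy(price=97, qty=1): fills=none; bids=[#2:1@103 #3:1@97] asks=[#1:5@105]
After op 4 [order #4] limit_sell(price=104, qty=2): fills=none; bids=[#2:1@103 #3:1@97] asks=[#4:2@104 #1:5@105]
After op 5 [order #5] limit_buy(price=97, qty=10): fills=none; bids=[#2:1@103 #3:1@97 #5:10@97] asks=[#4:2@104 #1:5@105]
After op 6 [order #6] limit_buy(price=105, qty=8): fills=#6x#4:2@104 #6x#1:5@105; bids=[#6:1@105 #2:1@103 #3:1@97 #5:10@97] asks=[-]
After op 7 [order #7] market_buy(qty=1): fills=none; bids=[#6:1@105 #2:1@103 #3:1@97 #5:10@97] asks=[-]

Answer: bid=- ask=105
bid=103 ask=105
bid=103 ask=105
bid=103 ask=104
bid=103 ask=104
bid=105 ask=-
bid=105 ask=-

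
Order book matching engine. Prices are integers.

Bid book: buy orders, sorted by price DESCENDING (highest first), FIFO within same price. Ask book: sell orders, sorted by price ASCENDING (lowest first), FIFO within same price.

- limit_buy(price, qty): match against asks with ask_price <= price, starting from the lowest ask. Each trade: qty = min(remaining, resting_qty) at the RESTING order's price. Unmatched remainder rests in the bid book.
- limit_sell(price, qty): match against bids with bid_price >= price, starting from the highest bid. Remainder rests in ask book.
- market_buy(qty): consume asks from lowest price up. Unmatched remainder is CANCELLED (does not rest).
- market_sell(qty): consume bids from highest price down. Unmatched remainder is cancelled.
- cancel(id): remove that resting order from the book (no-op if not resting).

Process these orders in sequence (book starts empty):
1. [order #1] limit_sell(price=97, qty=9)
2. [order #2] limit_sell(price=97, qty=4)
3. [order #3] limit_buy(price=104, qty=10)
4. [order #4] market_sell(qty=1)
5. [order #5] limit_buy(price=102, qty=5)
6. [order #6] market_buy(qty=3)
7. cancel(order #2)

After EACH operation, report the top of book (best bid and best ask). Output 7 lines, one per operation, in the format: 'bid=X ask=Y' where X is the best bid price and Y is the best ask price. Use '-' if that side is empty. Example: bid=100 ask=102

After op 1 [order #1] limit_sell(price=97, qty=9): fills=none; bids=[-] asks=[#1:9@97]
After op 2 [order #2] limit_sell(price=97, qty=4): fills=none; bids=[-] asks=[#1:9@97 #2:4@97]
After op 3 [order #3] limit_buy(price=104, qty=10): fills=#3x#1:9@97 #3x#2:1@97; bids=[-] asks=[#2:3@97]
After op 4 [order #4] market_sell(qty=1): fills=none; bids=[-] asks=[#2:3@97]
After op 5 [order #5] limit_buy(price=102, qty=5): fills=#5x#2:3@97; bids=[#5:2@102] asks=[-]
After op 6 [order #6] market_buy(qty=3): fills=none; bids=[#5:2@102] asks=[-]
After op 7 cancel(order #2): fills=none; bids=[#5:2@102] asks=[-]

Answer: bid=- ask=97
bid=- ask=97
bid=- ask=97
bid=- ask=97
bid=102 ask=-
bid=102 ask=-
bid=102 ask=-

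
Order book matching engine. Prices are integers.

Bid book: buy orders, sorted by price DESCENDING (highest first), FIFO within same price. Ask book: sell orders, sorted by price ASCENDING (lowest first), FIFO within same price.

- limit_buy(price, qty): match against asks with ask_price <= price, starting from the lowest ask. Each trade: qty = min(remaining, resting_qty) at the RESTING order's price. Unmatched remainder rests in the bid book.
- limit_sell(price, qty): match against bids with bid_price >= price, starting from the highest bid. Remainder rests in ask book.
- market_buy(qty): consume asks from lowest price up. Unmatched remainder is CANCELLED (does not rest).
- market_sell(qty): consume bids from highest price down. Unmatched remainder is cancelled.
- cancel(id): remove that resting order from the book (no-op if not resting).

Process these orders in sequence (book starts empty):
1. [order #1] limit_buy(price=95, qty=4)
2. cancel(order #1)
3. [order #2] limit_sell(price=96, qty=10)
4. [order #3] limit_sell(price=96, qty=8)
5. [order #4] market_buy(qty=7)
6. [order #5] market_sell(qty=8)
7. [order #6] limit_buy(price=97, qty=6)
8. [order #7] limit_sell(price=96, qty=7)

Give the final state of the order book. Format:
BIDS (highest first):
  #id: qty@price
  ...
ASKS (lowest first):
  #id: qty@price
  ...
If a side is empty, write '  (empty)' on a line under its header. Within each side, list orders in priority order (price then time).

Answer: BIDS (highest first):
  (empty)
ASKS (lowest first):
  #3: 5@96
  #7: 7@96

Derivation:
After op 1 [order #1] limit_buy(price=95, qty=4): fills=none; bids=[#1:4@95] asks=[-]
After op 2 cancel(order #1): fills=none; bids=[-] asks=[-]
After op 3 [order #2] limit_sell(price=96, qty=10): fills=none; bids=[-] asks=[#2:10@96]
After op 4 [order #3] limit_sell(price=96, qty=8): fills=none; bids=[-] asks=[#2:10@96 #3:8@96]
After op 5 [order #4] market_buy(qty=7): fills=#4x#2:7@96; bids=[-] asks=[#2:3@96 #3:8@96]
After op 6 [order #5] market_sell(qty=8): fills=none; bids=[-] asks=[#2:3@96 #3:8@96]
After op 7 [order #6] limit_buy(price=97, qty=6): fills=#6x#2:3@96 #6x#3:3@96; bids=[-] asks=[#3:5@96]
After op 8 [order #7] limit_sell(price=96, qty=7): fills=none; bids=[-] asks=[#3:5@96 #7:7@96]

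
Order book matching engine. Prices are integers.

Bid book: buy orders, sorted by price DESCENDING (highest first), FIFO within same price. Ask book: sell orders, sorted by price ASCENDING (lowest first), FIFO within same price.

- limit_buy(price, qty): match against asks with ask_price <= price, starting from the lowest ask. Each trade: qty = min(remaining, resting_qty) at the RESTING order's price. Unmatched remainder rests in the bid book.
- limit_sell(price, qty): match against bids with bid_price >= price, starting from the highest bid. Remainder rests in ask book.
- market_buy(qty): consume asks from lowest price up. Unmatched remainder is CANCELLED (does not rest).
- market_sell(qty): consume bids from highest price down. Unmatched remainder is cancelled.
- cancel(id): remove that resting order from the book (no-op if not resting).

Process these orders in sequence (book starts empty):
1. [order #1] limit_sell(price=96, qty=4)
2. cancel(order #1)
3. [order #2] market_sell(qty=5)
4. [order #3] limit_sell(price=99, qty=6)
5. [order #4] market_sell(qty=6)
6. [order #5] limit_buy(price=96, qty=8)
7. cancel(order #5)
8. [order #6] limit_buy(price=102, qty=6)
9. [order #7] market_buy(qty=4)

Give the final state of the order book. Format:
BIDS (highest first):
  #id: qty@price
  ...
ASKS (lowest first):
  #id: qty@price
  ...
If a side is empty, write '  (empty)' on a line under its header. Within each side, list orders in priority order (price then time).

Answer: BIDS (highest first):
  (empty)
ASKS (lowest first):
  (empty)

Derivation:
After op 1 [order #1] limit_sell(price=96, qty=4): fills=none; bids=[-] asks=[#1:4@96]
After op 2 cancel(order #1): fills=none; bids=[-] asks=[-]
After op 3 [order #2] market_sell(qty=5): fills=none; bids=[-] asks=[-]
After op 4 [order #3] limit_sell(price=99, qty=6): fills=none; bids=[-] asks=[#3:6@99]
After op 5 [order #4] market_sell(qty=6): fills=none; bids=[-] asks=[#3:6@99]
After op 6 [order #5] limit_buy(price=96, qty=8): fills=none; bids=[#5:8@96] asks=[#3:6@99]
After op 7 cancel(order #5): fills=none; bids=[-] asks=[#3:6@99]
After op 8 [order #6] limit_buy(price=102, qty=6): fills=#6x#3:6@99; bids=[-] asks=[-]
After op 9 [order #7] market_buy(qty=4): fills=none; bids=[-] asks=[-]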